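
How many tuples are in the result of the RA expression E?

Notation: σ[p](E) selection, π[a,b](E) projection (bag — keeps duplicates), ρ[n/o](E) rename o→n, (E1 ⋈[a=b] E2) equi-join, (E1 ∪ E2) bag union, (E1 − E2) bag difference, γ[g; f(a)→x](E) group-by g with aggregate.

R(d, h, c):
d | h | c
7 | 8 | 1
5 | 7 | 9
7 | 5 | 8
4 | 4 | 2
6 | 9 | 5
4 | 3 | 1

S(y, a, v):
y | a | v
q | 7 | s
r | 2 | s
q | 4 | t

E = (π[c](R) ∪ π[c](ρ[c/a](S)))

Subexpression sizes:
  R → 6
  π[c](R) → 6
  S → 3
  ρ[c/a](S) → 3
  π[c](ρ[c/a](S)) → 3
  (π[c](R) ∪ π[c](ρ[c/a](S))) → 9

|E| = 9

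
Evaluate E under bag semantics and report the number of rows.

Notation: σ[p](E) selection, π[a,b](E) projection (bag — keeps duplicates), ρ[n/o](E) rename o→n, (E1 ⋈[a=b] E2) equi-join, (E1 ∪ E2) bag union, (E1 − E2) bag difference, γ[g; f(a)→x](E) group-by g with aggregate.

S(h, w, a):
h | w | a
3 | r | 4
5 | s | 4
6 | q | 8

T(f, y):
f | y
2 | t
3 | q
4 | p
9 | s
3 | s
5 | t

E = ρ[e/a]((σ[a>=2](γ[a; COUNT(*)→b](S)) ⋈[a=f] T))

Row counts bottom-up:
  S → 3
  γ[a; COUNT(*)→b](S) → 2
  σ[a>=2](γ[a; COUNT(*)→b](S)) → 2
  T → 6
  (σ[a>=2](γ[a; COUNT(*)→b](S)) ⋈[a=f] T) → 1
  ρ[e/a]((σ[a>=2](γ[a; COUNT(*)→b](S)) ⋈[a=f] T)) → 1

|E| = 1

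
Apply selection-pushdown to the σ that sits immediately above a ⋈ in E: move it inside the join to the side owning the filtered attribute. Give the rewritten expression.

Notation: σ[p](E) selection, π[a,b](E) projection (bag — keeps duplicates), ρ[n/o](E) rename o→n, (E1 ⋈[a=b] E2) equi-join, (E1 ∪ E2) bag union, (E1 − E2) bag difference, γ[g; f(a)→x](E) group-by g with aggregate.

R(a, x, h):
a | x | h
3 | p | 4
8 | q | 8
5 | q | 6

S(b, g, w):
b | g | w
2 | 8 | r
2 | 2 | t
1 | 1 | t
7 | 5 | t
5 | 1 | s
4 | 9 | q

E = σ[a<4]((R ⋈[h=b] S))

σ filters on a, owned by the left side.
E' = (σ[a<4](R) ⋈[h=b] S)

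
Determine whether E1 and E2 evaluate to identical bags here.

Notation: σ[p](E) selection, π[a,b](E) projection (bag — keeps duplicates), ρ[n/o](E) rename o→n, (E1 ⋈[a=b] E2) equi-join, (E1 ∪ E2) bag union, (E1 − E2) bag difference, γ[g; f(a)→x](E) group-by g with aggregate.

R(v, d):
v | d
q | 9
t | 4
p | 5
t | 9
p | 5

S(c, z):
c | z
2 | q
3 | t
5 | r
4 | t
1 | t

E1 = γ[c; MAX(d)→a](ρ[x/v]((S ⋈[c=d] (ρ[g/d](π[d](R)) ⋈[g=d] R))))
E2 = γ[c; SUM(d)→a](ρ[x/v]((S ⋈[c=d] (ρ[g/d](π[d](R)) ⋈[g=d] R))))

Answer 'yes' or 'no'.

E1 row counts bottom-up:
  S → 5
  R → 5
  π[d](R) → 5
  ρ[g/d](π[d](R)) → 5
  R → 5
  (ρ[g/d](π[d](R)) ⋈[g=d] R) → 9
  (S ⋈[c=d] (ρ[g/d](π[d](R)) ⋈[g=d] R)) → 5
  ρ[x/v]((S ⋈[c=d] (ρ[g/d](π[d](R)) ⋈[g=d] R))) → 5
  γ[c; MAX(d)→a](ρ[x/v]((S ⋈[c=d] (ρ[g/d](π[d](R)) ⋈[g=d] R)))) → 2
E2 row counts bottom-up:
  S → 5
  R → 5
  π[d](R) → 5
  ρ[g/d](π[d](R)) → 5
  R → 5
  (ρ[g/d](π[d](R)) ⋈[g=d] R) → 9
  (S ⋈[c=d] (ρ[g/d](π[d](R)) ⋈[g=d] R)) → 5
  ρ[x/v]((S ⋈[c=d] (ρ[g/d](π[d](R)) ⋈[g=d] R))) → 5
  γ[c; SUM(d)→a](ρ[x/v]((S ⋈[c=d] (ρ[g/d](π[d](R)) ⋈[g=d] R)))) → 2

E1 result:
c | a
4 | 4
5 | 5
E2 result:
c | a
4 | 4
5 | 20
Witness: (5, 5) appears 1× in E1 but 0× in E2.

no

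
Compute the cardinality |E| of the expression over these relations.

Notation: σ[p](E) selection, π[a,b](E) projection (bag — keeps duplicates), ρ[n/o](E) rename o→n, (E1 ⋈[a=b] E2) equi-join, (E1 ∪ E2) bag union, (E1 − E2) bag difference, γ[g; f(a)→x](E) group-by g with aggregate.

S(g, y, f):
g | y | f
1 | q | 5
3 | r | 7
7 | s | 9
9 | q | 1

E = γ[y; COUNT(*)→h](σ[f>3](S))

Row counts bottom-up:
  S → 4
  σ[f>3](S) → 3
  γ[y; COUNT(*)→h](σ[f>3](S)) → 3

|E| = 3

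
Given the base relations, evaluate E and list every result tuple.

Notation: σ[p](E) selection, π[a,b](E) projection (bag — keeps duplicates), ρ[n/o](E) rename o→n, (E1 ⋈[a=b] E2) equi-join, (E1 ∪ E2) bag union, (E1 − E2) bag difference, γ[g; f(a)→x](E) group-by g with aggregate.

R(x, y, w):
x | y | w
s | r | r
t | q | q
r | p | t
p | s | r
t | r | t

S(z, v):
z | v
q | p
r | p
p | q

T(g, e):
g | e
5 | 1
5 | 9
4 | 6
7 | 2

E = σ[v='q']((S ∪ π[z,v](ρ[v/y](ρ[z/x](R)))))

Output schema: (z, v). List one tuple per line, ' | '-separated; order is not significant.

Row counts bottom-up:
  S → 3
  R → 5
  ρ[z/x](R) → 5
  ρ[v/y](ρ[z/x](R)) → 5
  π[z,v](ρ[v/y](ρ[z/x](R))) → 5
  (S ∪ π[z,v](ρ[v/y](ρ[z/x](R)))) → 8
  σ[v='q']((S ∪ π[z,v](ρ[v/y](ρ[z/x](R))))) → 2

== RESULT ==
z | v
p | q
t | q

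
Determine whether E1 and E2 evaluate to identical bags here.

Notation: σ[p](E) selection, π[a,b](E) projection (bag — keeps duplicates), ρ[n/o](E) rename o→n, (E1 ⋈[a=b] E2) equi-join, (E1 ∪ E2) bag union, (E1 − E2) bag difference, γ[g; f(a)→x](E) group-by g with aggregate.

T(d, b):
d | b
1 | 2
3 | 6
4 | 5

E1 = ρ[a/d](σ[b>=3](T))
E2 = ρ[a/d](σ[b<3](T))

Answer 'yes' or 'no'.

E1 subexpression sizes:
  T → 3
  σ[b>=3](T) → 2
  ρ[a/d](σ[b>=3](T)) → 2
E2 subexpression sizes:
  T → 3
  σ[b<3](T) → 1
  ρ[a/d](σ[b<3](T)) → 1

E1 result:
a | b
3 | 6
4 | 5
E2 result:
a | b
1 | 2
Witness: (4, 5) appears 1× in E1 but 0× in E2.

no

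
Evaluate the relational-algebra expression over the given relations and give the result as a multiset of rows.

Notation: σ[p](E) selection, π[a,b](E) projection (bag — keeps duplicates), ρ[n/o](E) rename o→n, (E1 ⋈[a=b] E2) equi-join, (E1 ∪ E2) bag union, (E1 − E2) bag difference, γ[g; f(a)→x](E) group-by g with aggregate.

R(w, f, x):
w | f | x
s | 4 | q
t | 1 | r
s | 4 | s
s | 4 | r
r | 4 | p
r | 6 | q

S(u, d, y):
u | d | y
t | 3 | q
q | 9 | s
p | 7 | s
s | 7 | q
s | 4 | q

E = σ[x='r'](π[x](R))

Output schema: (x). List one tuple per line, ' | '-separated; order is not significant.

Stepwise |·|:
  R → 6
  π[x](R) → 6
  σ[x='r'](π[x](R)) → 2

== RESULT ==
x
r
r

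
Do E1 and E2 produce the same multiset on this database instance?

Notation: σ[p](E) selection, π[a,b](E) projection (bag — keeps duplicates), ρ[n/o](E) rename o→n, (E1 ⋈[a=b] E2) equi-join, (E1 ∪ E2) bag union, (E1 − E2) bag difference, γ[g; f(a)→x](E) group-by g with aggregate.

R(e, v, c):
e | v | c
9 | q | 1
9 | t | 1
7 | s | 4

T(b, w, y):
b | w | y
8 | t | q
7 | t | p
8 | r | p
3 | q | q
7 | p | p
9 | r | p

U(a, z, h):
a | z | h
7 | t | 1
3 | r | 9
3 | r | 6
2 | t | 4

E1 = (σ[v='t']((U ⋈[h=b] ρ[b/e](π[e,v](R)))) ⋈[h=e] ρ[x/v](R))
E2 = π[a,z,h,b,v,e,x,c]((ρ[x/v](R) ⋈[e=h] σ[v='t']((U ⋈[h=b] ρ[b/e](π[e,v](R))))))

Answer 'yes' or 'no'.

E1 per-node cardinality:
  U → 4
  R → 3
  π[e,v](R) → 3
  ρ[b/e](π[e,v](R)) → 3
  (U ⋈[h=b] ρ[b/e](π[e,v](R))) → 2
  σ[v='t']((U ⋈[h=b] ρ[b/e](π[e,v](R)))) → 1
  R → 3
  ρ[x/v](R) → 3
  (σ[v='t']((U ⋈[h=b] ρ[b/e](π[e,v](R)))) ⋈[h=e] ρ[x/v](R)) → 2
E2 per-node cardinality:
  R → 3
  ρ[x/v](R) → 3
  U → 4
  R → 3
  π[e,v](R) → 3
  ρ[b/e](π[e,v](R)) → 3
  (U ⋈[h=b] ρ[b/e](π[e,v](R))) → 2
  σ[v='t']((U ⋈[h=b] ρ[b/e](π[e,v](R)))) → 1
  (ρ[x/v](R) ⋈[e=h] σ[v='t']((U ⋈[h=b] ρ[b/e](π[e,v](R))))) → 2
  π[a,z,h,b,v,e,x,c]((ρ[x/v](R) ⋈[e=h] σ[v='t']((U ⋈[h=b] ρ[b/e](π[e,v](R)))))) → 2

E1 and E2 produce the same multiset:
a | z | h | b | v | e | x | c
3 | r | 9 | 9 | t | 9 | q | 1
3 | r | 9 | 9 | t | 9 | t | 1

yes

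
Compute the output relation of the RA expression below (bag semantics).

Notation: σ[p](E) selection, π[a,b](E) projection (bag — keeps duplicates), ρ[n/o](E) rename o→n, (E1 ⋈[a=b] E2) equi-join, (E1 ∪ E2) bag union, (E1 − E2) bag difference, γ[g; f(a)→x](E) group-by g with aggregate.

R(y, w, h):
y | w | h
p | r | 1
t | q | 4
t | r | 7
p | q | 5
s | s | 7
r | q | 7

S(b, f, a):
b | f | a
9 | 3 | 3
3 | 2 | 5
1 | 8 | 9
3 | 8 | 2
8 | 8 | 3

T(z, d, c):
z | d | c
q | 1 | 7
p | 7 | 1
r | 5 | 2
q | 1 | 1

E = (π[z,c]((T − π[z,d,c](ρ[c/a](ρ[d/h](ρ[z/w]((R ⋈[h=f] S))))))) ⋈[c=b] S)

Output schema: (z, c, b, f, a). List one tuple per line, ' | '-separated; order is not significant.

Subexpression sizes:
  T → 4
  R → 6
  S → 5
  (R ⋈[h=f] S) → 0
  ρ[z/w]((R ⋈[h=f] S)) → 0
  ρ[d/h](ρ[z/w]((R ⋈[h=f] S))) → 0
  ρ[c/a](ρ[d/h](ρ[z/w]((R ⋈[h=f] S)))) → 0
  π[z,d,c](ρ[c/a](ρ[d/h](ρ[z/w]((R ⋈[h=f] S))))) → 0
  (T − π[z,d,c](ρ[c/a](ρ[d/h](ρ[z/w]((R ⋈[h=f] S)))))) → 4
  π[z,c]((T − π[z,d,c](ρ[c/a](ρ[d/h](ρ[z/w]((R ⋈[h=f] S))))))) → 4
  S → 5
  (π[z,c]((T − π[z,d,c](ρ[c/a](ρ[d/h](ρ[z/w]((R ⋈[h=f] S))))))) ⋈[c=b] S) → 2

== RESULT ==
z | c | b | f | a
p | 1 | 1 | 8 | 9
q | 1 | 1 | 8 | 9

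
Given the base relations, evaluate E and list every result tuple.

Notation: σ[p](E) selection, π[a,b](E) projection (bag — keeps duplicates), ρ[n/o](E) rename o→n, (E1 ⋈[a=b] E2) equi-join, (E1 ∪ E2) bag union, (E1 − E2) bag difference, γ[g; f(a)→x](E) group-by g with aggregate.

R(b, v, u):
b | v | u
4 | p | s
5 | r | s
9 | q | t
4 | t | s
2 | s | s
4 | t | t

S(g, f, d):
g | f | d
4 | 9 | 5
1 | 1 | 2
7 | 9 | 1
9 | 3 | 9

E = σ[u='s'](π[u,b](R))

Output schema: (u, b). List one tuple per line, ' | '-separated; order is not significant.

Per-node cardinality:
  R → 6
  π[u,b](R) → 6
  σ[u='s'](π[u,b](R)) → 4

== RESULT ==
u | b
s | 2
s | 4
s | 4
s | 5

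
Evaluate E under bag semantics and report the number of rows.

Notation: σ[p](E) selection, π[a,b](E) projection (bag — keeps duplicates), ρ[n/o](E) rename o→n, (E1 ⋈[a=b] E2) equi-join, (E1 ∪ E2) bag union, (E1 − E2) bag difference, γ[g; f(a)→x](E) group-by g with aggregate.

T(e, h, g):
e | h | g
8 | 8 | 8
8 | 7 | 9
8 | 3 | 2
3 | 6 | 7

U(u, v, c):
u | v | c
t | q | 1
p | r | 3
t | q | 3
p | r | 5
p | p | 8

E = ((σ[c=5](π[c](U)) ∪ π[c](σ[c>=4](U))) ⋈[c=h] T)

Stepwise |·|:
  U → 5
  π[c](U) → 5
  σ[c=5](π[c](U)) → 1
  U → 5
  σ[c>=4](U) → 2
  π[c](σ[c>=4](U)) → 2
  (σ[c=5](π[c](U)) ∪ π[c](σ[c>=4](U))) → 3
  T → 4
  ((σ[c=5](π[c](U)) ∪ π[c](σ[c>=4](U))) ⋈[c=h] T) → 1

|E| = 1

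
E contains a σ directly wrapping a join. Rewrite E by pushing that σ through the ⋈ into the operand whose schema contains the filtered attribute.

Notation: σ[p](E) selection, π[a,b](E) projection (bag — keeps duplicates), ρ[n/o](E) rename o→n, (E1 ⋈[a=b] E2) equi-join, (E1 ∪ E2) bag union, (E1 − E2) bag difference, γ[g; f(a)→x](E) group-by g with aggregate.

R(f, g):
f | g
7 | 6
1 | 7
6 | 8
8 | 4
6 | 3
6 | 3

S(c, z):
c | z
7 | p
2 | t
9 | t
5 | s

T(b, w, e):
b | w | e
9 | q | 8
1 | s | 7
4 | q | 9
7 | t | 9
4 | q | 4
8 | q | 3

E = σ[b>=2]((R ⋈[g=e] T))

σ filters on b, owned by the right side.
E' = (R ⋈[g=e] σ[b>=2](T))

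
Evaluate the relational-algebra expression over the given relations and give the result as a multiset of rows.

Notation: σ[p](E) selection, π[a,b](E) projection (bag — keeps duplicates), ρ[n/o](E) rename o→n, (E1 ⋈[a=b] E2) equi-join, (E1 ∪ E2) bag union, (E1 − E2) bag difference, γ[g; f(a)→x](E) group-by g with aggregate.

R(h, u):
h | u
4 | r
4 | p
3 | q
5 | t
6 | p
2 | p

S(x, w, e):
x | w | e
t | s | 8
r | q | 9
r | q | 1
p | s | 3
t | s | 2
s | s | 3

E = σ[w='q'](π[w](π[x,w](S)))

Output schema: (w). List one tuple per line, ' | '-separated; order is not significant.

Per-node cardinality:
  S → 6
  π[x,w](S) → 6
  π[w](π[x,w](S)) → 6
  σ[w='q'](π[w](π[x,w](S))) → 2

== RESULT ==
w
q
q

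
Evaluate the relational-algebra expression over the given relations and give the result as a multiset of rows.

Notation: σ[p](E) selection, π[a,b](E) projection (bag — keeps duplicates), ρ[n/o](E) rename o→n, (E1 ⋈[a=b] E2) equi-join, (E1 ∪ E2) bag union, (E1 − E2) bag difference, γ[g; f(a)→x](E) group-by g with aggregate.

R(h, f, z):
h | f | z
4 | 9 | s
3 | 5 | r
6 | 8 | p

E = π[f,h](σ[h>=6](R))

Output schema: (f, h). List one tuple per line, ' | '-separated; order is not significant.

Subexpression sizes:
  R → 3
  σ[h>=6](R) → 1
  π[f,h](σ[h>=6](R)) → 1

== RESULT ==
f | h
8 | 6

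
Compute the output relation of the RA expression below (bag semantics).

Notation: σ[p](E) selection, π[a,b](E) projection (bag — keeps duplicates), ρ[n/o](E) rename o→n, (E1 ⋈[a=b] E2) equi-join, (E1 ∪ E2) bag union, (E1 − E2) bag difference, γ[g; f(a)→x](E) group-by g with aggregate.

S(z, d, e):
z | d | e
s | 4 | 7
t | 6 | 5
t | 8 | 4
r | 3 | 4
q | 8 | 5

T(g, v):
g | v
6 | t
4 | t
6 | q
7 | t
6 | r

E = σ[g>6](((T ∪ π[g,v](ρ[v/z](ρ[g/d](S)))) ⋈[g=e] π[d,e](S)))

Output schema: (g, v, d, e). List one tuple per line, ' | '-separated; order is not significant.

Per-node cardinality:
  T → 5
  S → 5
  ρ[g/d](S) → 5
  ρ[v/z](ρ[g/d](S)) → 5
  π[g,v](ρ[v/z](ρ[g/d](S))) → 5
  (T ∪ π[g,v](ρ[v/z](ρ[g/d](S)))) → 10
  S → 5
  π[d,e](S) → 5
  ((T ∪ π[g,v](ρ[v/z](ρ[g/d](S)))) ⋈[g=e] π[d,e](S)) → 5
  σ[g>6](((T ∪ π[g,v](ρ[v/z](ρ[g/d](S)))) ⋈[g=e] π[d,e](S))) → 1

== RESULT ==
g | v | d | e
7 | t | 4 | 7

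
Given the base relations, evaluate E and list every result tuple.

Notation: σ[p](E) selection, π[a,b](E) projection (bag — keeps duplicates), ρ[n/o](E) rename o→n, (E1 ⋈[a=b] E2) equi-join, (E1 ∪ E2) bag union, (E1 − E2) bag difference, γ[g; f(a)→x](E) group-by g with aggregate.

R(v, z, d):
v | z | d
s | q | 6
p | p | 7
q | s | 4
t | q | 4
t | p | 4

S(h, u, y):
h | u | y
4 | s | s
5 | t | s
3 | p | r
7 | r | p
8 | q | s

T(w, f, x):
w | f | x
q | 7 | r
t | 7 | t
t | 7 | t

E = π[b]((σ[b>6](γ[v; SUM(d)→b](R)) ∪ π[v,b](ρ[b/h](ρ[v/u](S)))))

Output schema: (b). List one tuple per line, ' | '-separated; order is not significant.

Row counts bottom-up:
  R → 5
  γ[v; SUM(d)→b](R) → 4
  σ[b>6](γ[v; SUM(d)→b](R)) → 2
  S → 5
  ρ[v/u](S) → 5
  ρ[b/h](ρ[v/u](S)) → 5
  π[v,b](ρ[b/h](ρ[v/u](S))) → 5
  (σ[b>6](γ[v; SUM(d)→b](R)) ∪ π[v,b](ρ[b/h](ρ[v/u](S)))) → 7
  π[b]((σ[b>6](γ[v; SUM(d)→b](R)) ∪ π[v,b](ρ[b/h](ρ[v/u](S))))) → 7

== RESULT ==
b
3
4
5
7
7
8
8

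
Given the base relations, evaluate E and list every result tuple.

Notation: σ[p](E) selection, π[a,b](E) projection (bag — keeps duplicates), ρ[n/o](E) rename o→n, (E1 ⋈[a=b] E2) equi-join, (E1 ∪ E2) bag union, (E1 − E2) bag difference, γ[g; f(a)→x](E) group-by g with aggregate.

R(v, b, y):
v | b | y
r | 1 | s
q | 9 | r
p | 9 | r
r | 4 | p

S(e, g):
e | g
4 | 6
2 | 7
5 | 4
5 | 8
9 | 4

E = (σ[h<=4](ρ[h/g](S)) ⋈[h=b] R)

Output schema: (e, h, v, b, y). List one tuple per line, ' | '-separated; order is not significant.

Subexpression sizes:
  S → 5
  ρ[h/g](S) → 5
  σ[h<=4](ρ[h/g](S)) → 2
  R → 4
  (σ[h<=4](ρ[h/g](S)) ⋈[h=b] R) → 2

== RESULT ==
e | h | v | b | y
5 | 4 | r | 4 | p
9 | 4 | r | 4 | p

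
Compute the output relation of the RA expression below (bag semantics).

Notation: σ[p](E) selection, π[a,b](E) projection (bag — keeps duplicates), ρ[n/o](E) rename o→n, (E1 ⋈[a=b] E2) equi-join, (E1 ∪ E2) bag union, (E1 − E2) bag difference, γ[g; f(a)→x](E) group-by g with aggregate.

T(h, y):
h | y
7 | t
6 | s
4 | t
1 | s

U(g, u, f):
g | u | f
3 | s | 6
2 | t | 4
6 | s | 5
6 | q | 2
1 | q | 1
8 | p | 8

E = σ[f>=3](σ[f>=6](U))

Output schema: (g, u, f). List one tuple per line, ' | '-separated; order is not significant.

Per-node cardinality:
  U → 6
  σ[f>=6](U) → 2
  σ[f>=3](σ[f>=6](U)) → 2

== RESULT ==
g | u | f
3 | s | 6
8 | p | 8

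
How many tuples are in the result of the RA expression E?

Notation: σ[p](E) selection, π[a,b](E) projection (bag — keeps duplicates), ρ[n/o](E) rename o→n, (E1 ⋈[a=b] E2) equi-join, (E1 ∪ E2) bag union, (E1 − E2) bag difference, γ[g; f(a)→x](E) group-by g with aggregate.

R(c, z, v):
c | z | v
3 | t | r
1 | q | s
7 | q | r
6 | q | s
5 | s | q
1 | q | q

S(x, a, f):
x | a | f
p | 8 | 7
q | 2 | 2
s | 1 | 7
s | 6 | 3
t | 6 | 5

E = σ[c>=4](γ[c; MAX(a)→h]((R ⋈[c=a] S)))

Per-node cardinality:
  R → 6
  S → 5
  (R ⋈[c=a] S) → 4
  γ[c; MAX(a)→h]((R ⋈[c=a] S)) → 2
  σ[c>=4](γ[c; MAX(a)→h]((R ⋈[c=a] S))) → 1

|E| = 1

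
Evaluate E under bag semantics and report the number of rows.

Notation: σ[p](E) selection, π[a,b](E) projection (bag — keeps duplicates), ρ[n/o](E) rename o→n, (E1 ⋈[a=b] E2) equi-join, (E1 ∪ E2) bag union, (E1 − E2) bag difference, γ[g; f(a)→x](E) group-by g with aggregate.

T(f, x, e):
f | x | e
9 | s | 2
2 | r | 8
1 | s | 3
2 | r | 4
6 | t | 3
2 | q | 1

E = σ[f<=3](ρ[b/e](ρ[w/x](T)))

Subexpression sizes:
  T → 6
  ρ[w/x](T) → 6
  ρ[b/e](ρ[w/x](T)) → 6
  σ[f<=3](ρ[b/e](ρ[w/x](T))) → 4

|E| = 4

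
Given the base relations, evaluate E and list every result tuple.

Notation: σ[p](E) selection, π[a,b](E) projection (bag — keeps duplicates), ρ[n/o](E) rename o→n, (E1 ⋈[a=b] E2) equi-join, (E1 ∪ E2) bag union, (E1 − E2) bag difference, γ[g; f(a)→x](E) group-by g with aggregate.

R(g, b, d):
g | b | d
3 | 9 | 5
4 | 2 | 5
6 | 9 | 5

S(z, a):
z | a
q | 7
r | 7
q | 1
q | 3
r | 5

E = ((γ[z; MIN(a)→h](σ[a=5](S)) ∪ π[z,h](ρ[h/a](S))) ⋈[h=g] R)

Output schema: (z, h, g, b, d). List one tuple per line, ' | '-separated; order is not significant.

Subexpression sizes:
  S → 5
  σ[a=5](S) → 1
  γ[z; MIN(a)→h](σ[a=5](S)) → 1
  S → 5
  ρ[h/a](S) → 5
  π[z,h](ρ[h/a](S)) → 5
  (γ[z; MIN(a)→h](σ[a=5](S)) ∪ π[z,h](ρ[h/a](S))) → 6
  R → 3
  ((γ[z; MIN(a)→h](σ[a=5](S)) ∪ π[z,h](ρ[h/a](S))) ⋈[h=g] R) → 1

== RESULT ==
z | h | g | b | d
q | 3 | 3 | 9 | 5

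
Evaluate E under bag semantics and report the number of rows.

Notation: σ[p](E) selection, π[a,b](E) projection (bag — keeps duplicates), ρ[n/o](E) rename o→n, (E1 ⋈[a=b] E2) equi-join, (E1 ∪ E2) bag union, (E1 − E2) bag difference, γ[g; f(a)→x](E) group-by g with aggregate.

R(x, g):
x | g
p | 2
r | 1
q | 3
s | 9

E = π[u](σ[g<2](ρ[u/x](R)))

Subexpression sizes:
  R → 4
  ρ[u/x](R) → 4
  σ[g<2](ρ[u/x](R)) → 1
  π[u](σ[g<2](ρ[u/x](R))) → 1

|E| = 1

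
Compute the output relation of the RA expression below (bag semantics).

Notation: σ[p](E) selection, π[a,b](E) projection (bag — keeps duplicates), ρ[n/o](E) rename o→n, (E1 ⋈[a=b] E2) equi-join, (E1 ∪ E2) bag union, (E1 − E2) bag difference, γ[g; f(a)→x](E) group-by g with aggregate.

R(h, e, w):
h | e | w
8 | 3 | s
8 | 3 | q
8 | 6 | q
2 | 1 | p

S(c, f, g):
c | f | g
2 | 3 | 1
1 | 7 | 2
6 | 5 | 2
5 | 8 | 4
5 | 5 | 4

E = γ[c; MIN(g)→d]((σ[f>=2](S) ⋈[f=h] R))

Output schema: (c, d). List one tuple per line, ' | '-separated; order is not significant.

Subexpression sizes:
  S → 5
  σ[f>=2](S) → 5
  R → 4
  (σ[f>=2](S) ⋈[f=h] R) → 3
  γ[c; MIN(g)→d]((σ[f>=2](S) ⋈[f=h] R)) → 1

== RESULT ==
c | d
5 | 4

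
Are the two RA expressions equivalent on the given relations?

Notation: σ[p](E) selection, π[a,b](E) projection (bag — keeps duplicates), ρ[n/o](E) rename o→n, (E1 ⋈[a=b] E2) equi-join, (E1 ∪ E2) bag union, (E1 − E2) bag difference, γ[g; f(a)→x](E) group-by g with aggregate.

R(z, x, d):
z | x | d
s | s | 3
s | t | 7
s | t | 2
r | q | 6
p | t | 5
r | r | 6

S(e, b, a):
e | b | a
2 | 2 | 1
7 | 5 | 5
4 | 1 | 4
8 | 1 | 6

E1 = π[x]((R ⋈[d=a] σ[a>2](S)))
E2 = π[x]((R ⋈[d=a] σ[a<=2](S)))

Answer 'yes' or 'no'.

E1 row counts bottom-up:
  R → 6
  S → 4
  σ[a>2](S) → 3
  (R ⋈[d=a] σ[a>2](S)) → 3
  π[x]((R ⋈[d=a] σ[a>2](S))) → 3
E2 row counts bottom-up:
  R → 6
  S → 4
  σ[a<=2](S) → 1
  (R ⋈[d=a] σ[a<=2](S)) → 0
  π[x]((R ⋈[d=a] σ[a<=2](S))) → 0

E1 result:
x
q
r
t
E2 result:
x
(0 rows)
Witness: ('t',) appears 1× in E1 but 0× in E2.

no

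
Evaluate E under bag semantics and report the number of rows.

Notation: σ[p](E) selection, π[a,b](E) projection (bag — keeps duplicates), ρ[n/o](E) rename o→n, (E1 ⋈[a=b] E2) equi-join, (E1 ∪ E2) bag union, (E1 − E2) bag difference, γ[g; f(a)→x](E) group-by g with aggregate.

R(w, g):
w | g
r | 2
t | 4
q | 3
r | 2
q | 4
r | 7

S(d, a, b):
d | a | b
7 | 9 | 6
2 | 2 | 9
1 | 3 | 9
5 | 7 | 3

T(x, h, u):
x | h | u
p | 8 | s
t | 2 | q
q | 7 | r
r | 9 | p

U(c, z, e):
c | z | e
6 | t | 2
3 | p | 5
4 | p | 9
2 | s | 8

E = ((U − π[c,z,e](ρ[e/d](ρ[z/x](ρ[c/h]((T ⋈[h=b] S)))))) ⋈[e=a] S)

Row counts bottom-up:
  U → 4
  T → 4
  S → 4
  (T ⋈[h=b] S) → 2
  ρ[c/h]((T ⋈[h=b] S)) → 2
  ρ[z/x](ρ[c/h]((T ⋈[h=b] S))) → 2
  ρ[e/d](ρ[z/x](ρ[c/h]((T ⋈[h=b] S)))) → 2
  π[c,z,e](ρ[e/d](ρ[z/x](ρ[c/h]((T ⋈[h=b] S))))) → 2
  (U − π[c,z,e](ρ[e/d](ρ[z/x](ρ[c/h]((T ⋈[h=b] S)))))) → 4
  S → 4
  ((U − π[c,z,e](ρ[e/d](ρ[z/x](ρ[c/h]((T ⋈[h=b] S)))))) ⋈[e=a] S) → 2

|E| = 2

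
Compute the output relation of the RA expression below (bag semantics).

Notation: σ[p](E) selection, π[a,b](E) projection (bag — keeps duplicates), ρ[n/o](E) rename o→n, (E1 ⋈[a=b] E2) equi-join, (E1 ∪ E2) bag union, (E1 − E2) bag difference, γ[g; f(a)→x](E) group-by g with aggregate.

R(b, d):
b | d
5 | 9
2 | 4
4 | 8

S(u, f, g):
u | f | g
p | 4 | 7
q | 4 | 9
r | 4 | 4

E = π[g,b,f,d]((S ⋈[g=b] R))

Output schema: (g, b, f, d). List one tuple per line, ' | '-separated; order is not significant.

Per-node cardinality:
  S → 3
  R → 3
  (S ⋈[g=b] R) → 1
  π[g,b,f,d]((S ⋈[g=b] R)) → 1

== RESULT ==
g | b | f | d
4 | 4 | 4 | 8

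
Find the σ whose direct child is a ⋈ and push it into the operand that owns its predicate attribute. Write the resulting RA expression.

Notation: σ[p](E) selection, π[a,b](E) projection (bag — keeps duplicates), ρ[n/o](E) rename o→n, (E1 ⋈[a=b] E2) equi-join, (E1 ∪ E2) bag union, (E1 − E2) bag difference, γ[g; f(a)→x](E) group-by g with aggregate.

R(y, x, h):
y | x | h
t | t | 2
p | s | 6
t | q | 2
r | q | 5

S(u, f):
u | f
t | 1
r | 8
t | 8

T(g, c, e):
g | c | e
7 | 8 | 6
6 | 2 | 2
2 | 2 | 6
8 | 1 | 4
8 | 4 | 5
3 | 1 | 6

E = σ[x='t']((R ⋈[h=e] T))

σ filters on x, owned by the left side.
E' = (σ[x='t'](R) ⋈[h=e] T)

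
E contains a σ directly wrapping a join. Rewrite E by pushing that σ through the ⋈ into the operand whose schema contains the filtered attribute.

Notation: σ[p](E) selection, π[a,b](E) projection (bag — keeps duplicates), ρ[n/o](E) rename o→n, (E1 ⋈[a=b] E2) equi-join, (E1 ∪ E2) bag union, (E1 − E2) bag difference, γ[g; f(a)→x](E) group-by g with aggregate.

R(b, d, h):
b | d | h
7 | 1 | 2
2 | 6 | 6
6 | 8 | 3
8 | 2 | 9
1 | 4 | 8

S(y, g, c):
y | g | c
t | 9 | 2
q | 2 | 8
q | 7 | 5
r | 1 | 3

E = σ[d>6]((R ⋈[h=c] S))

σ filters on d, owned by the left side.
E' = (σ[d>6](R) ⋈[h=c] S)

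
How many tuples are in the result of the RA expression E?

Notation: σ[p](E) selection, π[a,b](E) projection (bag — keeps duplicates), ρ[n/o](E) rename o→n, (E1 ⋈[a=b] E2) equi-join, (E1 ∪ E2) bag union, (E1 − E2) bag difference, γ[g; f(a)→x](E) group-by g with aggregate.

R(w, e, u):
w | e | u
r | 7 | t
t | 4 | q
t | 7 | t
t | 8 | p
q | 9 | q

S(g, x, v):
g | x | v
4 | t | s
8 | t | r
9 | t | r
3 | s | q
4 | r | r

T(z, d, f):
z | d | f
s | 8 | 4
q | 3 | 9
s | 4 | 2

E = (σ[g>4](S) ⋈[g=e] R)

Per-node cardinality:
  S → 5
  σ[g>4](S) → 2
  R → 5
  (σ[g>4](S) ⋈[g=e] R) → 2

|E| = 2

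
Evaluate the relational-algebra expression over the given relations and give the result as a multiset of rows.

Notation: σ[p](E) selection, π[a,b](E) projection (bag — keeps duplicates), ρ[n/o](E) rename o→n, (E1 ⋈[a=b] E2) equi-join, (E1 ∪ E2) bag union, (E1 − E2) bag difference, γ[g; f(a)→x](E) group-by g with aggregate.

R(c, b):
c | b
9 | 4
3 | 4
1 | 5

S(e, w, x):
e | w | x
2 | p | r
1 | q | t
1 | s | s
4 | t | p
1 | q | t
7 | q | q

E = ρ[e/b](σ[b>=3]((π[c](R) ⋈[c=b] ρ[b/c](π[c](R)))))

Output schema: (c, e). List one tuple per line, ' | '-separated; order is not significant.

Stepwise |·|:
  R → 3
  π[c](R) → 3
  R → 3
  π[c](R) → 3
  ρ[b/c](π[c](R)) → 3
  (π[c](R) ⋈[c=b] ρ[b/c](π[c](R))) → 3
  σ[b>=3]((π[c](R) ⋈[c=b] ρ[b/c](π[c](R)))) → 2
  ρ[e/b](σ[b>=3]((π[c](R) ⋈[c=b] ρ[b/c](π[c](R))))) → 2

== RESULT ==
c | e
3 | 3
9 | 9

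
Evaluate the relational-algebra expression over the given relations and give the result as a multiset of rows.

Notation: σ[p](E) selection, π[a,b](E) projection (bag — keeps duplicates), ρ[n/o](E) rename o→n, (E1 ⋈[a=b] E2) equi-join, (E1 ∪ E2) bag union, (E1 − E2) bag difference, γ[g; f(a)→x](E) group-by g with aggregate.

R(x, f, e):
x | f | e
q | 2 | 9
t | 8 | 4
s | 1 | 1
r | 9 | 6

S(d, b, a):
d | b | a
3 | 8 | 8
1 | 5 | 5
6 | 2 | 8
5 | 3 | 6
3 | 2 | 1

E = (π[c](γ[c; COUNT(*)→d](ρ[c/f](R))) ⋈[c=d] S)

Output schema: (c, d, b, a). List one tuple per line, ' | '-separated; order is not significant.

Stepwise |·|:
  R → 4
  ρ[c/f](R) → 4
  γ[c; COUNT(*)→d](ρ[c/f](R)) → 4
  π[c](γ[c; COUNT(*)→d](ρ[c/f](R))) → 4
  S → 5
  (π[c](γ[c; COUNT(*)→d](ρ[c/f](R))) ⋈[c=d] S) → 1

== RESULT ==
c | d | b | a
1 | 1 | 5 | 5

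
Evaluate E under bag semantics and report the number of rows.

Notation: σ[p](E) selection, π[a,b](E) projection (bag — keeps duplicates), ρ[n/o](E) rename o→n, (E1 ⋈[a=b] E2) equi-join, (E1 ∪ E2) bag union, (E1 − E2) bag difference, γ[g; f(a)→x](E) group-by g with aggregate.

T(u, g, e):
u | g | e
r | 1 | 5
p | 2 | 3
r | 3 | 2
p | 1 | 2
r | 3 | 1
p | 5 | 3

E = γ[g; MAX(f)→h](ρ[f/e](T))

Stepwise |·|:
  T → 6
  ρ[f/e](T) → 6
  γ[g; MAX(f)→h](ρ[f/e](T)) → 4

|E| = 4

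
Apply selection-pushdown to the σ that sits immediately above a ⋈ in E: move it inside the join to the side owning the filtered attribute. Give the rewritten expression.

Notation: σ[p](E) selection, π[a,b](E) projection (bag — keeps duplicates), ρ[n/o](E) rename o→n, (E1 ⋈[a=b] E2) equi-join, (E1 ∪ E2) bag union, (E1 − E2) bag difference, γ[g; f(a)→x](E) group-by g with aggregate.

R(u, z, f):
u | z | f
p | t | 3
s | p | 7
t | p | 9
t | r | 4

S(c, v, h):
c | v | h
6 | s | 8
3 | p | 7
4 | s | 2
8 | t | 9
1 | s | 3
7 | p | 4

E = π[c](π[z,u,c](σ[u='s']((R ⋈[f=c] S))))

σ filters on u, owned by the left side.
E' = π[c](π[z,u,c]((σ[u='s'](R) ⋈[f=c] S)))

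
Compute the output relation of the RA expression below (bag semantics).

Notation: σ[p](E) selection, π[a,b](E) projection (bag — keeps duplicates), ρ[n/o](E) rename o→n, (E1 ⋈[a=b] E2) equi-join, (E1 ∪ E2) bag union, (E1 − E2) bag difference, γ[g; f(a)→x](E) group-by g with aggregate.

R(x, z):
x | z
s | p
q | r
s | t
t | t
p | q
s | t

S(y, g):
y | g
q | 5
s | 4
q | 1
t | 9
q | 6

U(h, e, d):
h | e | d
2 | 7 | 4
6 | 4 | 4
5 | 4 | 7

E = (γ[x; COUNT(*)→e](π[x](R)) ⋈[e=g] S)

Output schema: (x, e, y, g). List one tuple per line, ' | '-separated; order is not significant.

Subexpression sizes:
  R → 6
  π[x](R) → 6
  γ[x; COUNT(*)→e](π[x](R)) → 4
  S → 5
  (γ[x; COUNT(*)→e](π[x](R)) ⋈[e=g] S) → 3

== RESULT ==
x | e | y | g
p | 1 | q | 1
q | 1 | q | 1
t | 1 | q | 1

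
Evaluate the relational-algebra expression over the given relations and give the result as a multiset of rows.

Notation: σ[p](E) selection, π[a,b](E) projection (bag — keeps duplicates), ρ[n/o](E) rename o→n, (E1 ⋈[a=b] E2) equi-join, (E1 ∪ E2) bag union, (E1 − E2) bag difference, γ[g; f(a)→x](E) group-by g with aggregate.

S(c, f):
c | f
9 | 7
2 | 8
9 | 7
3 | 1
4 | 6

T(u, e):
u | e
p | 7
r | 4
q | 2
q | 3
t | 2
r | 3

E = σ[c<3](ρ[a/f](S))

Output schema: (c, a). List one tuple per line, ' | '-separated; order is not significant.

Subexpression sizes:
  S → 5
  ρ[a/f](S) → 5
  σ[c<3](ρ[a/f](S)) → 1

== RESULT ==
c | a
2 | 8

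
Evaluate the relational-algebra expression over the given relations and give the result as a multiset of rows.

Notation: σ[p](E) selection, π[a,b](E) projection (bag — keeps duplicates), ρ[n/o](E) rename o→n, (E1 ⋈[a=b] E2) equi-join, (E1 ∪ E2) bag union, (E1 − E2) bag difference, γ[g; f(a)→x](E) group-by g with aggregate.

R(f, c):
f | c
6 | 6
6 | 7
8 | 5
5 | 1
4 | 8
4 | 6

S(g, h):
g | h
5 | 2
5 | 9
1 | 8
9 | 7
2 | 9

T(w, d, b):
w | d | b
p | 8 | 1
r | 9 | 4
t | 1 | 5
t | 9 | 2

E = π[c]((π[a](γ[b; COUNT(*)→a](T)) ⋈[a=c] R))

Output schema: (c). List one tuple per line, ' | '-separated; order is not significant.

Per-node cardinality:
  T → 4
  γ[b; COUNT(*)→a](T) → 4
  π[a](γ[b; COUNT(*)→a](T)) → 4
  R → 6
  (π[a](γ[b; COUNT(*)→a](T)) ⋈[a=c] R) → 4
  π[c]((π[a](γ[b; COUNT(*)→a](T)) ⋈[a=c] R)) → 4

== RESULT ==
c
1
1
1
1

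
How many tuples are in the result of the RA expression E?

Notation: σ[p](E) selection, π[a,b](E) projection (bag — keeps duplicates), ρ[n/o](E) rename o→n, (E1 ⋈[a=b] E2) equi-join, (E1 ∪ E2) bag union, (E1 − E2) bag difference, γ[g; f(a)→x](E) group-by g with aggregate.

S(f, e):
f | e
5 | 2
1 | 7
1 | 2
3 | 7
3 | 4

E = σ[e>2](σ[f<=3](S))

Subexpression sizes:
  S → 5
  σ[f<=3](S) → 4
  σ[e>2](σ[f<=3](S)) → 3

|E| = 3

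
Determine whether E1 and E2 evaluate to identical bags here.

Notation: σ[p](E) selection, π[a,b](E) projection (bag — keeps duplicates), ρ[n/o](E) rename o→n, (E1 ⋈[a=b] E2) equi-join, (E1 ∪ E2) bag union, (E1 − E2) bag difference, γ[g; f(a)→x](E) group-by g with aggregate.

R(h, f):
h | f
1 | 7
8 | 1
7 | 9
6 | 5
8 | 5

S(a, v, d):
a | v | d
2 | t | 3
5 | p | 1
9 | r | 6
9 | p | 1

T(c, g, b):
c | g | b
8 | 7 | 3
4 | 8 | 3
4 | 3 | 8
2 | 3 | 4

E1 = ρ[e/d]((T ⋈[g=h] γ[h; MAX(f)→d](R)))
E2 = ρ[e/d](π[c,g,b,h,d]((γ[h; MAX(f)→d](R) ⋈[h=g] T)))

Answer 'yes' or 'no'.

E1 row counts bottom-up:
  T → 4
  R → 5
  γ[h; MAX(f)→d](R) → 4
  (T ⋈[g=h] γ[h; MAX(f)→d](R)) → 2
  ρ[e/d]((T ⋈[g=h] γ[h; MAX(f)→d](R))) → 2
E2 row counts bottom-up:
  R → 5
  γ[h; MAX(f)→d](R) → 4
  T → 4
  (γ[h; MAX(f)→d](R) ⋈[h=g] T) → 2
  π[c,g,b,h,d]((γ[h; MAX(f)→d](R) ⋈[h=g] T)) → 2
  ρ[e/d](π[c,g,b,h,d]((γ[h; MAX(f)→d](R) ⋈[h=g] T))) → 2

E1 and E2 produce the same multiset:
c | g | b | h | e
4 | 8 | 3 | 8 | 5
8 | 7 | 3 | 7 | 9

yes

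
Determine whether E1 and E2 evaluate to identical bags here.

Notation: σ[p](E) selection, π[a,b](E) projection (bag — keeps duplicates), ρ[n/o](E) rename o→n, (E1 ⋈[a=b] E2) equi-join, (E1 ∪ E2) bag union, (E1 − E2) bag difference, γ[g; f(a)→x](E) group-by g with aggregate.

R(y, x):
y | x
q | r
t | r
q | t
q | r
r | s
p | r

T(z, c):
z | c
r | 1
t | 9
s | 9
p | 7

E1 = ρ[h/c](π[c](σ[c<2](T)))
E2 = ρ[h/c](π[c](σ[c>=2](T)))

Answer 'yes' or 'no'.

E1 per-node cardinality:
  T → 4
  σ[c<2](T) → 1
  π[c](σ[c<2](T)) → 1
  ρ[h/c](π[c](σ[c<2](T))) → 1
E2 per-node cardinality:
  T → 4
  σ[c>=2](T) → 3
  π[c](σ[c>=2](T)) → 3
  ρ[h/c](π[c](σ[c>=2](T))) → 3

E1 result:
h
1
E2 result:
h
7
9
9
Witness: (1,) appears 1× in E1 but 0× in E2.

no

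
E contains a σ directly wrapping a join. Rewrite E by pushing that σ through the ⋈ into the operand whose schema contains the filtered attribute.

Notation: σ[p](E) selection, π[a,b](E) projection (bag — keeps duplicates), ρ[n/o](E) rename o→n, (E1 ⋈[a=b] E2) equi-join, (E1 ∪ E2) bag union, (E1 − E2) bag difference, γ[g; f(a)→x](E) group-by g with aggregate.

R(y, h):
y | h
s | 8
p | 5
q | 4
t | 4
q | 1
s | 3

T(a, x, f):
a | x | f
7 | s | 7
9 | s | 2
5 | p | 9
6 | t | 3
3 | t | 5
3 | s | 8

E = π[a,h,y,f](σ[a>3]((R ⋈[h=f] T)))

σ filters on a, owned by the right side.
E' = π[a,h,y,f]((R ⋈[h=f] σ[a>3](T)))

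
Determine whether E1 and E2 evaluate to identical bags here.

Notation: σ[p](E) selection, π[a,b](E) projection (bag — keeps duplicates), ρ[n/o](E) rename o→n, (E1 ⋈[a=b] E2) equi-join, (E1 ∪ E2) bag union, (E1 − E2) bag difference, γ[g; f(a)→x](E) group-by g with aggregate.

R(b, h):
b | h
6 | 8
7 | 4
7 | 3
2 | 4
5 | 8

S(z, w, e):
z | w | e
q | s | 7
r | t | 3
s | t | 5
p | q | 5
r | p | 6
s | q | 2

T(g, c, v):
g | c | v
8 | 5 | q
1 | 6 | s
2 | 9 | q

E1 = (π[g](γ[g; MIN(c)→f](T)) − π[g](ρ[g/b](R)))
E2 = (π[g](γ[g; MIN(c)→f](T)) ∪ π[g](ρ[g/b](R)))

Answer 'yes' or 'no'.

E1 per-node cardinality:
  T → 3
  γ[g; MIN(c)→f](T) → 3
  π[g](γ[g; MIN(c)→f](T)) → 3
  R → 5
  ρ[g/b](R) → 5
  π[g](ρ[g/b](R)) → 5
  (π[g](γ[g; MIN(c)→f](T)) − π[g](ρ[g/b](R))) → 2
E2 per-node cardinality:
  T → 3
  γ[g; MIN(c)→f](T) → 3
  π[g](γ[g; MIN(c)→f](T)) → 3
  R → 5
  ρ[g/b](R) → 5
  π[g](ρ[g/b](R)) → 5
  (π[g](γ[g; MIN(c)→f](T)) ∪ π[g](ρ[g/b](R))) → 8

E1 result:
g
1
8
E2 result:
g
1
2
2
5
6
7
7
8
Witness: (6,) appears 0× in E1 but 1× in E2.

no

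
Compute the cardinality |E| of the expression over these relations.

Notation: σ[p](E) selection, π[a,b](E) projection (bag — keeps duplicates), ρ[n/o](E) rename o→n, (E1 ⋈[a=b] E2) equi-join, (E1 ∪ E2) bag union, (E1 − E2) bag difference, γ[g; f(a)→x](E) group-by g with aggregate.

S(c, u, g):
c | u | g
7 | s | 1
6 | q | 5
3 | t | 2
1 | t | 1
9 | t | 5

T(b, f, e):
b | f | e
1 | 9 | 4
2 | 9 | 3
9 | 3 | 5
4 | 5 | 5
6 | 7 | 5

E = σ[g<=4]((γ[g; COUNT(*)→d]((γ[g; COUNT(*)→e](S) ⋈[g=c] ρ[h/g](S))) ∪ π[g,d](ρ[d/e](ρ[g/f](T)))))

Stepwise |·|:
  S → 5
  γ[g; COUNT(*)→e](S) → 3
  S → 5
  ρ[h/g](S) → 5
  (γ[g; COUNT(*)→e](S) ⋈[g=c] ρ[h/g](S)) → 1
  γ[g; COUNT(*)→d]((γ[g; COUNT(*)→e](S) ⋈[g=c] ρ[h/g](S))) → 1
  T → 5
  ρ[g/f](T) → 5
  ρ[d/e](ρ[g/f](T)) → 5
  π[g,d](ρ[d/e](ρ[g/f](T))) → 5
  (γ[g; COUNT(*)→d]((γ[g; COUNT(*)→e](S) ⋈[g=c] ρ[h/g](S))) ∪ π[g,d](ρ[d/e](ρ[g/f](T)))) → 6
  σ[g<=4]((γ[g; COUNT(*)→d]((γ[g; COUNT(*)→e](S) ⋈[g=c] ρ[h/g](S))) ∪ π[g,d](ρ[d/e](ρ[g/f](T))))) → 2

|E| = 2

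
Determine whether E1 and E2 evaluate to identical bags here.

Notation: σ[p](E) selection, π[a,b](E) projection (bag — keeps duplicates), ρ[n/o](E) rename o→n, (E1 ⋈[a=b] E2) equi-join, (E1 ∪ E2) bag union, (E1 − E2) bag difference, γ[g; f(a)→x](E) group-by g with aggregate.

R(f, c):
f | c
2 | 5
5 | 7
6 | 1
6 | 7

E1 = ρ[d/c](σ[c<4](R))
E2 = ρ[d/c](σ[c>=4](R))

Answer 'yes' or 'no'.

E1 subexpression sizes:
  R → 4
  σ[c<4](R) → 1
  ρ[d/c](σ[c<4](R)) → 1
E2 subexpression sizes:
  R → 4
  σ[c>=4](R) → 3
  ρ[d/c](σ[c>=4](R)) → 3

E1 result:
f | d
6 | 1
E2 result:
f | d
2 | 5
5 | 7
6 | 7
Witness: (6, 1) appears 1× in E1 but 0× in E2.

no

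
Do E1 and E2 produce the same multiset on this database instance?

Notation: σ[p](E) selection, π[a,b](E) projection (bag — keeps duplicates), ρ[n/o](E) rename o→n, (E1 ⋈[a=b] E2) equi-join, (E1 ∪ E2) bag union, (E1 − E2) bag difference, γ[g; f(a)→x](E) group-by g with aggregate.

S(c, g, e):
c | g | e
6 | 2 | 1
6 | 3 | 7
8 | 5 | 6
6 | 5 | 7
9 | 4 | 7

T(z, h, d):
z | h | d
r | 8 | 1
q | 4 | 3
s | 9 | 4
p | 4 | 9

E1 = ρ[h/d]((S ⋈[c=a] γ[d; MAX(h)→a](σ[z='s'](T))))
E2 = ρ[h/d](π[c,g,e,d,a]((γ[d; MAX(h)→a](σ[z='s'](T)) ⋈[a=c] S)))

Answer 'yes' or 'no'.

E1 row counts bottom-up:
  S → 5
  T → 4
  σ[z='s'](T) → 1
  γ[d; MAX(h)→a](σ[z='s'](T)) → 1
  (S ⋈[c=a] γ[d; MAX(h)→a](σ[z='s'](T))) → 1
  ρ[h/d]((S ⋈[c=a] γ[d; MAX(h)→a](σ[z='s'](T)))) → 1
E2 row counts bottom-up:
  T → 4
  σ[z='s'](T) → 1
  γ[d; MAX(h)→a](σ[z='s'](T)) → 1
  S → 5
  (γ[d; MAX(h)→a](σ[z='s'](T)) ⋈[a=c] S) → 1
  π[c,g,e,d,a]((γ[d; MAX(h)→a](σ[z='s'](T)) ⋈[a=c] S)) → 1
  ρ[h/d](π[c,g,e,d,a]((γ[d; MAX(h)→a](σ[z='s'](T)) ⋈[a=c] S))) → 1

E1 and E2 produce the same multiset:
c | g | e | h | a
9 | 4 | 7 | 4 | 9

yes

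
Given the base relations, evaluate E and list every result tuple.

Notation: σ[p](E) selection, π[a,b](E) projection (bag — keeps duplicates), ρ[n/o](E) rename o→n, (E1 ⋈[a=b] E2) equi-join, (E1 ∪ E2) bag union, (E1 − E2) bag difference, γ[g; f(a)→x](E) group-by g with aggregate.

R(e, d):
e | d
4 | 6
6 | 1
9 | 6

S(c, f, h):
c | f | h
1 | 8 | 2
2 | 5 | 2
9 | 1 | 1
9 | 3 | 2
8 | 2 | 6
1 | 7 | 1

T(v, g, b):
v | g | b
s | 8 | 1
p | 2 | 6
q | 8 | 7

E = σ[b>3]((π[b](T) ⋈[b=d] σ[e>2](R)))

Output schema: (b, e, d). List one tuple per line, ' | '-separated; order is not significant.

Stepwise |·|:
  T → 3
  π[b](T) → 3
  R → 3
  σ[e>2](R) → 3
  (π[b](T) ⋈[b=d] σ[e>2](R)) → 3
  σ[b>3]((π[b](T) ⋈[b=d] σ[e>2](R))) → 2

== RESULT ==
b | e | d
6 | 4 | 6
6 | 9 | 6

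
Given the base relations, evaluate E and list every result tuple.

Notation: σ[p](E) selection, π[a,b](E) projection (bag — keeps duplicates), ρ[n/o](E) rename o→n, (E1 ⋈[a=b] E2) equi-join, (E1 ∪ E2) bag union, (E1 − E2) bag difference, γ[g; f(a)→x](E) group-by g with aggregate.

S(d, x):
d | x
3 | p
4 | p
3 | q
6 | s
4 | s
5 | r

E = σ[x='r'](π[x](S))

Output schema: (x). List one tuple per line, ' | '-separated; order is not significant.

Subexpression sizes:
  S → 6
  π[x](S) → 6
  σ[x='r'](π[x](S)) → 1

== RESULT ==
x
r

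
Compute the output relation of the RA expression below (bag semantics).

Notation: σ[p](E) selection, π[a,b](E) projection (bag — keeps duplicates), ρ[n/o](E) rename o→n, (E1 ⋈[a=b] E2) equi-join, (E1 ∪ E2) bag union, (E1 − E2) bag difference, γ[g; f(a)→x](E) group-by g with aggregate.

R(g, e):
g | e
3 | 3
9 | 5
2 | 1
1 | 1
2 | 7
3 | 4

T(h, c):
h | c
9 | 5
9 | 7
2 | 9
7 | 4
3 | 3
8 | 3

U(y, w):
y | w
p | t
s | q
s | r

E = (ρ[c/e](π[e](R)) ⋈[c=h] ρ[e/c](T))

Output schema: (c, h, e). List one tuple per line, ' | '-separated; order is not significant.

Row counts bottom-up:
  R → 6
  π[e](R) → 6
  ρ[c/e](π[e](R)) → 6
  T → 6
  ρ[e/c](T) → 6
  (ρ[c/e](π[e](R)) ⋈[c=h] ρ[e/c](T)) → 2

== RESULT ==
c | h | e
3 | 3 | 3
7 | 7 | 4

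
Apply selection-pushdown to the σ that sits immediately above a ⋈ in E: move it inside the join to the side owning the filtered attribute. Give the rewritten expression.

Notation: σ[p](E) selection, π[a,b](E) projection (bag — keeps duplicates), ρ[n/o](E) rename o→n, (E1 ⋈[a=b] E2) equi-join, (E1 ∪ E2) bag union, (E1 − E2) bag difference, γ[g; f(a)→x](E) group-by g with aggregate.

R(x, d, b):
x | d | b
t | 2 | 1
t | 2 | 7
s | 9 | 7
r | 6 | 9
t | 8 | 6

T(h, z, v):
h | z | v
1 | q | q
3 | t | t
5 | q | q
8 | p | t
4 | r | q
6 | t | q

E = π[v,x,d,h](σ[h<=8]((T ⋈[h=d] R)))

σ filters on h, owned by the left side.
E' = π[v,x,d,h]((σ[h<=8](T) ⋈[h=d] R))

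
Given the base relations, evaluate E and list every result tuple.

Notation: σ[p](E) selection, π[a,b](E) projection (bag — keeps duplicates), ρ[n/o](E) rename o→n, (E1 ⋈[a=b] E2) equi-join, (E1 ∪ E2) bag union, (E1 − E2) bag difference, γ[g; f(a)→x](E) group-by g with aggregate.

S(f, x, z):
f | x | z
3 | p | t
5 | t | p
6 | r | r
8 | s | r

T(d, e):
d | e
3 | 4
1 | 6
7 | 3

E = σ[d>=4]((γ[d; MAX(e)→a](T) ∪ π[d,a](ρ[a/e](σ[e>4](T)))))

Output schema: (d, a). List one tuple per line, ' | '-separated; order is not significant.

Subexpression sizes:
  T → 3
  γ[d; MAX(e)→a](T) → 3
  T → 3
  σ[e>4](T) → 1
  ρ[a/e](σ[e>4](T)) → 1
  π[d,a](ρ[a/e](σ[e>4](T))) → 1
  (γ[d; MAX(e)→a](T) ∪ π[d,a](ρ[a/e](σ[e>4](T)))) → 4
  σ[d>=4]((γ[d; MAX(e)→a](T) ∪ π[d,a](ρ[a/e](σ[e>4](T))))) → 1

== RESULT ==
d | a
7 | 3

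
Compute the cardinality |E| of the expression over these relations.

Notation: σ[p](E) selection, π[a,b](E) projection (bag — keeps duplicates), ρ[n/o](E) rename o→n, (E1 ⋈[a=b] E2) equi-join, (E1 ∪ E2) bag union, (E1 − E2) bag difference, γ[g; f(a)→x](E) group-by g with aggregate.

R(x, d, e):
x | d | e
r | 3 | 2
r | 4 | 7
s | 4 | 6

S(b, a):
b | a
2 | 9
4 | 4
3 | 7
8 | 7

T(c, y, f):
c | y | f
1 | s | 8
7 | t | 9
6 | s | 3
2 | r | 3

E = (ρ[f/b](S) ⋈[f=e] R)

Stepwise |·|:
  S → 4
  ρ[f/b](S) → 4
  R → 3
  (ρ[f/b](S) ⋈[f=e] R) → 1

|E| = 1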